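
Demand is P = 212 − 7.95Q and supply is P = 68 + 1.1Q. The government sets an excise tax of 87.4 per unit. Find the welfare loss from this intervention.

422.03

Competitive equilibrium: 212 − 7.95Q = 68 + 1.1Q → Q* = 15.9116, P* = 85.5028.
With the tax, the buyer price exceeds the seller price by 87.4: (212 − 7.95Q) − (68 + 1.1Q) = 87.4 → Q' = 6.2541.
ΔQ = 15.9116 − 6.2541 = 9.6575; the wedge equals the tax, 87.4.
Deadweight loss = ½ × 9.6575 × 87.4 = 422.03.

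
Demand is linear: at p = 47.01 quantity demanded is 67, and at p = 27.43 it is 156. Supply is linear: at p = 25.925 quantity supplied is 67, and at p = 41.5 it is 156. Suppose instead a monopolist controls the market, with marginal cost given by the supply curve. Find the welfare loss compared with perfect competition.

366.24

Demand slope = (27.43 − 47.01)/(156 − 67) = −0.22, so p = 61.75 − 0.22q.
Supply slope = (41.5 − 25.925)/(156 − 67) = 0.175, so p = 14.2 + 0.175q.
Competitive equilibrium: 61.75 − 0.22q = 14.2 + 0.175q → q* = 120.3797, p* = 35.2665.
Marginal revenue: MR = 61.75 − 0.44q. Set MR = MC: 61.75 − 0.44q = 14.2 + 0.175q → q_m = 77.3171.
Price p_m = 61.75 − 0.22·77.3171 = 44.7402; MC(q_m) = 14.2 + 0.175·77.3171 = 27.7305.
Competitive q* = 120.3797, so Δq = 43.0626; wedge = 44.7402 − 27.7305 = 17.0097.
Welfare loss = ½ × 43.0626 × 17.0097 = 366.24.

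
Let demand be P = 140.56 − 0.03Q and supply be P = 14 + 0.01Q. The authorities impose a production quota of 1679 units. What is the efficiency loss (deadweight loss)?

Competitive equilibrium: 140.56 − 0.03Q = 14 + 0.01Q → Q* = 3164, P* = 45.64.
At Q = 1679: demand price = 140.56 − 0.03·1679 = 90.19; supply price = 14 + 0.01·1679 = 30.79.
ΔQ = 3164 − 1679 = 1485; wedge = 90.19 − 30.79 = 59.4.
DWL = ½ × 1485 × 59.4 = 44104.50.

44104.50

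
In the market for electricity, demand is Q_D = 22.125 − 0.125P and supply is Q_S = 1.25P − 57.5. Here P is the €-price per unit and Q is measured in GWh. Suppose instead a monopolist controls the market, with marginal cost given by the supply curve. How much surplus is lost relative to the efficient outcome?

€221.10

In inverse form: demand P = 177 − 8Q, supply P = 46 + 0.8Q.
Competitive equilibrium: 177 − 8Q = 46 + 0.8Q → Q* = 14.8864, P* = 57.9091.
Marginal revenue: MR = 177 − 16Q. Set MR = MC: 177 − 16Q = 46 + 0.8Q → Q_m = 7.7976.
Price P_m = 177 − 8·7.7976 = 114.6192; MC(Q_m) = 46 + 0.8·7.7976 = 52.2381.
Competitive Q* = 14.8864, so ΔQ = 7.0888; wedge = 114.6192 − 52.2381 = 62.3811.
The triangle = ½ × 7.0888 × 62.3811 = €221.10.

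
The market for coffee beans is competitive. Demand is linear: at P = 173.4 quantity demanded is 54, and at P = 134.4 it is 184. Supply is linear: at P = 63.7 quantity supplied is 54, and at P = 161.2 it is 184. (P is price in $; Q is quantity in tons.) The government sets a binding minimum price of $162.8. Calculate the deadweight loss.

Demand slope = (134.4 − 173.4)/(184 − 54) = −0.3, so P = 189.6 − 0.3Q.
Supply slope = (161.2 − 63.7)/(184 − 54) = 0.75, so P = 23.2 + 0.75Q.
Competitive equilibrium: 189.6 − 0.3Q = 23.2 + 0.75Q → Q* = 158.4762, P* = 142.0571.
At the floor P = 162.8, quantity demanded = (189.6 − 162.8)/0.3 = 89.3333.
Sellers' marginal cost at Q' = 89.3333: 23.2 + 0.75·89.3333 = 90.2.
ΔQ = 158.4762 − 89.3333 = 69.1429; wedge = 162.8 − 90.2 = 72.6.
DWL = ½ × 69.1429 × 72.6 = $2509.89.

$2509.89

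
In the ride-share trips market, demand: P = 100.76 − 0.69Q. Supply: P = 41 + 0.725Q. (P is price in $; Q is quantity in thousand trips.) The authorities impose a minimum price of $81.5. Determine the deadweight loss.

Competitive equilibrium: 100.76 − 0.69Q = 41 + 0.725Q → Q* = 42.2332, P* = 71.6191.
At the floor P = 81.5, quantity demanded = (100.76 − 81.5)/0.69 = 27.913.
Sellers' marginal cost at Q' = 27.913: 41 + 0.725·27.913 = 61.2369.
ΔQ = 42.2332 − 27.913 = 14.3202; wedge = 81.5 − 61.2369 = 20.2631.
Welfare loss = ½ × 14.3202 × 20.2631 = $145.09 thousand.

$145.09 thousand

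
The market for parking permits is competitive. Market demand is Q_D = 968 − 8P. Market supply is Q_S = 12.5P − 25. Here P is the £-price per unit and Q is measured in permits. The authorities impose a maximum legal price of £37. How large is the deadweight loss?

In inverse form: demand P = 121 − 0.125Q, supply P = 2 + 0.08Q.
Competitive equilibrium: 121 − 0.125Q = 2 + 0.08Q → Q* = 580.487805, P* = 48.439024.
At the ceiling P = 37, quantity supplied = (37 − 2)/0.08 = 437.5.
Willingness to pay at Q' = 437.5: 121 − 0.125·437.5 = 66.3125.
ΔQ = 580.487805 − 437.5 = 142.987805; wedge = 66.3125 − 37 = 29.3125.
The triangle = ½ × 142.987805 × 29.3125 = £2095.67.

£2095.67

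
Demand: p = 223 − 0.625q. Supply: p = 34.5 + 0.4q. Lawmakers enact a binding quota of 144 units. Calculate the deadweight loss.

816

Competitive equilibrium: 223 − 0.625q = 34.5 + 0.4q → q* = 183.9024, p* = 108.061.
At q = 144: demand price = 223 − 0.625·144 = 133; supply price = 34.5 + 0.4·144 = 92.1.
Δq = 183.9024 − 144 = 39.9024; wedge = 133 − 92.1 = 40.9.
DWL = ½ × 39.9024 × 40.9 = 816.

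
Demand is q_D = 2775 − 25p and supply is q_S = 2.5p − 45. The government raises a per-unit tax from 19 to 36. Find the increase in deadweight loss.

In inverse form: demand p = 111 − 0.04q, supply p = 18 + 0.4q.
Competitive equilibrium: 111 − 0.04q = 18 + 0.4q → q* = 211.3636, p* = 102.5455.
For a per-unit tax t: Δq = t/0.44, so DWL = ½·t·(t/0.44) = t²/0.88.
At t = 19: DWL = 410.227. At t = 36: DWL = 1472.727.
Increase = 1472.727 − 410.227 = 1062.50.

1062.50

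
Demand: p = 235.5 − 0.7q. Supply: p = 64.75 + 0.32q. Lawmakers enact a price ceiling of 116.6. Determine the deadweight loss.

14.71

Competitive equilibrium: 235.5 − 0.7q = 64.75 + 0.32q → q* = 167.402, p* = 118.3186.
At the ceiling p = 116.6, quantity supplied = (116.6 − 64.75)/0.32 = 162.0313.
Willingness to pay at q' = 162.0313: 235.5 − 0.7·162.0313 = 122.0781.
Δq = 167.402 − 162.0313 = 5.3707; wedge = 122.0781 − 116.6 = 5.4781.
Deadweight loss = ½ × 5.3707 × 5.4781 = 14.71.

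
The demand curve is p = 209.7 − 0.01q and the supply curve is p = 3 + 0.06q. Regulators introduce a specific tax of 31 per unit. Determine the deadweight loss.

6864.29

Competitive equilibrium: 209.7 − 0.01q = 3 + 0.06q → q* = 2952.8571, p* = 180.1714.
With the tax, the buyer price exceeds the seller price by 31: (209.7 − 0.01q) − (3 + 0.06q) = 31 → q' = 2510.
Δq = 2952.8571 − 2510 = 442.8571; the wedge equals the tax, 31.
Deadweight loss = ½ × 442.8571 × 31 = 6864.29.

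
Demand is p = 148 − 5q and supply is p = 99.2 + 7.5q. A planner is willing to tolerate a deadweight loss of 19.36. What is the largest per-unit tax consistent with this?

22

Competitive equilibrium: 148 − 5q = 99.2 + 7.5q → q* = 3.904, p* = 128.48.
A tax t gives Δq = t/12.5 and wedge t, so DWL = t²/25.
t²/25 = 19.36 → t² = 484 → t = 22.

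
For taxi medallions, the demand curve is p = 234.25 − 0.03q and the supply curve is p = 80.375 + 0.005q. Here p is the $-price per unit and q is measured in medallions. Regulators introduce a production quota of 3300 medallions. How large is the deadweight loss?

Competitive equilibrium: 234.25 − 0.03q = 80.375 + 0.005q → q* = 4396.4286, p* = 102.3571.
At q = 3300: demand price = 234.25 − 0.03·3300 = 135.25; supply price = 80.375 + 0.005·3300 = 96.875.
Δq = 4396.4286 − 3300 = 1096.4286; wedge = 135.25 − 96.875 = 38.375.
DWL = ½ × 1096.4286 × 38.375 = $21037.72.

$21037.72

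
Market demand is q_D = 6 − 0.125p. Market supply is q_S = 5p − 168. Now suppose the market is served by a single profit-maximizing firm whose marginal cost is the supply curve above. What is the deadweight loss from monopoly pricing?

In inverse form: demand p = 48 − 8q, supply p = 33.6 + 0.2q.
Competitive equilibrium: 48 − 8q = 33.6 + 0.2q → q* = 1.7561, p* = 33.9512.
Marginal revenue: MR = 48 − 16q. Set MR = MC: 48 − 16q = 33.6 + 0.2q → q_m = 0.8889.
Price p_m = 48 − 8·0.8889 = 40.8888; MC(q_m) = 33.6 + 0.2·0.8889 = 33.7778.
Competitive q* = 1.7561, so Δq = 0.8672; wedge = 40.8888 − 33.7778 = 7.111.
DWL = ½ × 0.8672 × 7.111 = 3.08.

3.08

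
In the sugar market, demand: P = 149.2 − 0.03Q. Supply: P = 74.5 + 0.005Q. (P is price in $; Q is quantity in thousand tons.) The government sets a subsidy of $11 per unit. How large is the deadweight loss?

$1728.57 thousand

Competitive equilibrium: 149.2 − 0.03Q = 74.5 + 0.005Q → Q* = 2134.2857, P* = 85.1714.
The subsidy lowers effective supply by 11: P = 63.5 + 0.005Q.
New quantity: 149.2 − 0.03Q = 63.5 + 0.005Q → Q' = 2448.5714.
Overproduction ΔQ = 2448.5714 − 2134.2857 = 314.2857; wedge = subsidy = 11.
DWL = ½ × 314.2857 × 11 = $1728.57 thousand.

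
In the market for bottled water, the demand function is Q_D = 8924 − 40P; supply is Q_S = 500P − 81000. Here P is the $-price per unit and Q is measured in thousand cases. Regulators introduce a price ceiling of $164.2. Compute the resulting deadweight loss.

In inverse form: demand P = 223.1 − 0.025Q, supply P = 162 + 0.002Q.
Competitive equilibrium: 223.1 − 0.025Q = 162 + 0.002Q → Q* = 2262.963, P* = 166.5259.
At the ceiling P = 164.2, quantity supplied = (164.2 − 162)/0.002 = 1100.
Willingness to pay at Q' = 1100: 223.1 − 0.025·1100 = 195.6.
ΔQ = 2262.963 − 1100 = 1162.963; wedge = 195.6 − 164.2 = 31.4.
Deadweight loss = ½ × 1162.963 × 31.4 = $18258.52 thousand.

$18258.52 thousand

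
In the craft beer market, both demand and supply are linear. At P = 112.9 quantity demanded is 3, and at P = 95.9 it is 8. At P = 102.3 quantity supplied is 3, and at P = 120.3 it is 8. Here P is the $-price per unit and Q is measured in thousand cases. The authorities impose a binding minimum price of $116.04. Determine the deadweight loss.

Demand slope = (95.9 − 112.9)/(8 − 3) = −3.4, so P = 123.1 − 3.4Q.
Supply slope = (120.3 − 102.3)/(8 − 3) = 3.6, so P = 91.5 + 3.6Q.
Competitive equilibrium: 123.1 − 3.4Q = 91.5 + 3.6Q → Q* = 4.5143, P* = 107.7514.
At the floor P = 116.04, quantity demanded = (123.1 − 116.04)/3.4 = 2.0765.
Sellers' marginal cost at Q' = 2.0765: 91.5 + 3.6·2.0765 = 98.9754.
ΔQ = 4.5143 − 2.0765 = 2.4378; wedge = 116.04 − 98.9754 = 17.0646.
Deadweight loss = ½ × 2.4378 × 17.0646 = $20.80 thousand.

$20.80 thousand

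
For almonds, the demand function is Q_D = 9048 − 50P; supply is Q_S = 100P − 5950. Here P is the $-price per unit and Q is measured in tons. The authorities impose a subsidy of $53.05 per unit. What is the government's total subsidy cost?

In inverse form: demand P = 180.96 − 0.02Q, supply P = 59.5 + 0.01Q.
Competitive equilibrium: 180.96 − 0.02Q = 59.5 + 0.01Q → Q* = 4048.6667, P* = 99.9867.
The subsidy lowers effective supply by 53.05: P = 6.45 + 0.01Q.
New quantity: 180.96 − 0.02Q = 6.45 + 0.01Q → Q' = 5817.
Total subsidy cost = 53.05 × 5817 = $308591.85.

$308591.85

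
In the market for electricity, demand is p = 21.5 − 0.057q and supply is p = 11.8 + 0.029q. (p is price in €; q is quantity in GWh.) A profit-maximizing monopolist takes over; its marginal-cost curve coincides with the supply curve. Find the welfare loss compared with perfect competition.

Competitive equilibrium: 21.5 − 0.057q = 11.8 + 0.029q → q* = 112.7907, p* = 15.07093.
Marginal revenue: MR = 21.5 − 0.114q. Set MR = MC: 21.5 − 0.114q = 11.8 + 0.029q → q_m = 67.83217.
Price p_m = 21.5 − 0.057·67.83217 = 17.63357; MC(q_m) = 11.8 + 0.029·67.83217 = 13.76713.
Competitive q* = 112.7907, so Δq = 44.95853; wedge = 17.63357 − 13.76713 = 3.86644.
DWL = ½ × 44.95853 × 3.86644 = €86.91.

€86.91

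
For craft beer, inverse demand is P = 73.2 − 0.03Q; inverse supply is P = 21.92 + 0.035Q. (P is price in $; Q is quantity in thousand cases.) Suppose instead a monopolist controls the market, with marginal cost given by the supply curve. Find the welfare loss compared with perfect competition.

$2017.20 thousand

Competitive equilibrium: 73.2 − 0.03Q = 21.92 + 0.035Q → Q* = 788.9231, P* = 49.5323.
Marginal revenue: MR = 73.2 − 0.06Q. Set MR = MC: 73.2 − 0.06Q = 21.92 + 0.035Q → Q_m = 539.7895.
Price P_m = 73.2 − 0.03·539.7895 = 57.0063; MC(Q_m) = 21.92 + 0.035·539.7895 = 40.8126.
Competitive Q* = 788.9231, so ΔQ = 249.1336; wedge = 57.0063 − 40.8126 = 16.1937.
Welfare loss = ½ × 249.1336 × 16.1937 = $2017.20 thousand.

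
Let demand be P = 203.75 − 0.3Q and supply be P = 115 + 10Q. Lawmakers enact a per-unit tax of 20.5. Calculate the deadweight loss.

Competitive equilibrium: 203.75 − 0.3Q = 115 + 10Q → Q* = 8.6165, P* = 201.165.
With the tax, the buyer price exceeds the seller price by 20.5: (203.75 − 0.3Q) − (115 + 10Q) = 20.5 → Q' = 6.6262.
ΔQ = 8.6165 − 6.6262 = 1.9903; the wedge equals the tax, 20.5.
Deadweight loss = ½ × 1.9903 × 20.5 = 20.40.

20.40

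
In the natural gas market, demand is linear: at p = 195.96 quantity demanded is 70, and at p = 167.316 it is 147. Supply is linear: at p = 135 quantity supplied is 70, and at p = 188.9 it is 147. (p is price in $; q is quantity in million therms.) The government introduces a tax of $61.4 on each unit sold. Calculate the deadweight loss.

$1758.38 million

Demand slope = (167.316 − 195.96)/(147 − 70) = −0.372, so p = 222 − 0.372q.
Supply slope = (188.9 − 135)/(147 − 70) = 0.7, so p = 86 + 0.7q.
Competitive equilibrium: 222 − 0.372q = 86 + 0.7q → q* = 126.8657, p* = 174.806.
With the tax, the buyer price exceeds the seller price by 61.4: (222 − 0.372q) − (86 + 0.7q) = 61.4 → q' = 69.5896.
Δq = 126.8657 − 69.5896 = 57.2761; the wedge equals the tax, 61.4.
DWL = ½ × 57.2761 × 61.4 = $1758.38 million.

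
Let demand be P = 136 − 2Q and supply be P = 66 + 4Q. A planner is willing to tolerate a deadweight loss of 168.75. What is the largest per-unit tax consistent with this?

45

Competitive equilibrium: 136 − 2Q = 66 + 4Q → Q* = 11.6667, P* = 112.6667.
A tax t gives ΔQ = t/6 and wedge t, so DWL = t²/12.
t²/12 = 168.75 → t² = 2025 → t = 45.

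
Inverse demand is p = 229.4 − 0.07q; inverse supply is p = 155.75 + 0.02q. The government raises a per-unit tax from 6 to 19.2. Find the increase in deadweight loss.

1848

Competitive equilibrium: 229.4 − 0.07q = 155.75 + 0.02q → q* = 818.3333, p* = 172.1167.
For a per-unit tax t: Δq = t/0.09, so DWL = ½·t·(t/0.09) = t²/0.18.
At t = 6: DWL = 200. At t = 19.2: DWL = 2048.
Increase = 2048 − 200 = 1848.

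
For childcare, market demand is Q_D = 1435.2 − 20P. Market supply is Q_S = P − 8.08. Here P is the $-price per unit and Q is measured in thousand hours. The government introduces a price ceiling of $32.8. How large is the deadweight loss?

In inverse form: demand P = 71.76 − 0.05Q, supply P = 8.08 + Q.
Competitive equilibrium: 71.76 − 0.05Q = 8.08 + Q → Q* = 60.6476, P* = 68.7276.
At the ceiling P = 32.8, quantity supplied = (32.8 − 8.08)/1 = 24.72.
Willingness to pay at Q' = 24.72: 71.76 − 0.05·24.72 = 70.524.
ΔQ = 60.6476 − 24.72 = 35.9276; wedge = 70.524 − 32.8 = 37.724.
The triangle = ½ × 35.9276 × 37.724 = $677.67 thousand.

$677.67 thousand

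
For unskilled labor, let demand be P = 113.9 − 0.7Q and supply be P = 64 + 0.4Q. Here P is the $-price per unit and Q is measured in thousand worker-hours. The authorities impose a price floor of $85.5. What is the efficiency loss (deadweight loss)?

Competitive equilibrium: 113.9 − 0.7Q = 64 + 0.4Q → Q* = 45.3636, P* = 82.1455.
At the floor P = 85.5, quantity demanded = (113.9 − 85.5)/0.7 = 40.5714.
Sellers' marginal cost at Q' = 40.5714: 64 + 0.4·40.5714 = 80.2286.
ΔQ = 45.3636 − 40.5714 = 4.7922; wedge = 85.5 − 80.2286 = 5.2714.
The triangle = ½ × 4.7922 × 5.2714 = $12.63 thousand.

$12.63 thousand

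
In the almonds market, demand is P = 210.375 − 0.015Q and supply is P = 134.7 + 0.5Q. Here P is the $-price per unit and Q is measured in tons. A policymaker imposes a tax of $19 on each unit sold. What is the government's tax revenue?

Competitive equilibrium: 210.375 − 0.015Q = 134.7 + 0.5Q → Q* = 146.9417, P* = 208.1709.
With the tax, the buyer price exceeds the seller price by 19: (210.375 − 0.015Q) − (134.7 + 0.5Q) = 19 → Q' = 110.0485.
Tax revenue = 19 × 110.0485 = $2090.92.

$2090.92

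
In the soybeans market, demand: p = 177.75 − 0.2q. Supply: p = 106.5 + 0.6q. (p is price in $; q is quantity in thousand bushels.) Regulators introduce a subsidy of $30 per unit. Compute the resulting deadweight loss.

$562.50 thousand

Competitive equilibrium: 177.75 − 0.2q = 106.5 + 0.6q → q* = 89.0625, p* = 159.9375.
The subsidy lowers effective supply by 30: p = 76.5 + 0.6q.
New quantity: 177.75 − 0.2q = 76.5 + 0.6q → q' = 126.5625.
Overproduction Δq = 126.5625 − 89.0625 = 37.5; wedge = subsidy = 30.
The triangle = ½ × 37.5 × 30 = $562.50 thousand.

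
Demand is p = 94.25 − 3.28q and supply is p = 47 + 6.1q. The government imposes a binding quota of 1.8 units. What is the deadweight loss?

Competitive equilibrium: 94.25 − 3.28q = 47 + 6.1q → q* = 5.0373, p* = 77.7276.
At q = 1.8: demand price = 94.25 − 3.28·1.8 = 88.346; supply price = 47 + 6.1·1.8 = 57.98.
Δq = 5.0373 − 1.8 = 3.2373; wedge = 88.346 − 57.98 = 30.366.
Deadweight loss = ½ × 3.2373 × 30.366 = 49.15.

49.15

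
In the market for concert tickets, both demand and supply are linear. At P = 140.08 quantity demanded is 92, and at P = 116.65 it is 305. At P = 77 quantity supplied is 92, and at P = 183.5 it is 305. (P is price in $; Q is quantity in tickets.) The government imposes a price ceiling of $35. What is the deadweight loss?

Demand slope = (116.65 − 140.08)/(305 − 92) = −0.11, so P = 150.2 − 0.11Q.
Supply slope = (183.5 − 77)/(305 − 92) = 0.5, so P = 31 + 0.5Q.
Competitive equilibrium: 150.2 − 0.11Q = 31 + 0.5Q → Q* = 195.40984, P* = 128.70492.
At the ceiling P = 35, quantity supplied = (35 − 31)/0.5 = 8.
Willingness to pay at Q' = 8: 150.2 − 0.11·8 = 149.32.
ΔQ = 195.40984 − 8 = 187.40984; wedge = 149.32 − 35 = 114.32.
The triangle = ½ × 187.40984 × 114.32 = $10712.35.

$10712.35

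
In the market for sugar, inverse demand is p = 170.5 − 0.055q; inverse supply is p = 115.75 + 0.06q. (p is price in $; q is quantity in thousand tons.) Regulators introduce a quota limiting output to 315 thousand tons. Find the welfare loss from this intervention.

Competitive equilibrium: 170.5 − 0.055q = 115.75 + 0.06q → q* = 476.087, p* = 144.3152.
At q = 315: demand price = 170.5 − 0.055·315 = 153.175; supply price = 115.75 + 0.06·315 = 134.65.
Δq = 476.087 − 315 = 161.087; wedge = 153.175 − 134.65 = 18.525.
Deadweight loss = ½ × 161.087 × 18.525 = $1492.07 thousand.

$1492.07 thousand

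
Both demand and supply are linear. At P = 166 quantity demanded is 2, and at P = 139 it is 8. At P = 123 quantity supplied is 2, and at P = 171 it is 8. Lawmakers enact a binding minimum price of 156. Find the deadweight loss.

Demand slope = (139 − 166)/(8 − 2) = −4.5, so P = 175 − 4.5Q.
Supply slope = (171 − 123)/(8 − 2) = 8, so P = 107 + 8Q.
Competitive equilibrium: 175 − 4.5Q = 107 + 8Q → Q* = 5.44, P* = 150.52.
At the floor P = 156, quantity demanded = (175 − 156)/4.5 = 4.2222.
Sellers' marginal cost at Q' = 4.2222: 107 + 8·4.2222 = 140.7776.
ΔQ = 5.44 − 4.2222 = 1.2178; wedge = 156 − 140.7776 = 15.2224.
DWL = ½ × 1.2178 × 15.2224 = 9.27.

9.27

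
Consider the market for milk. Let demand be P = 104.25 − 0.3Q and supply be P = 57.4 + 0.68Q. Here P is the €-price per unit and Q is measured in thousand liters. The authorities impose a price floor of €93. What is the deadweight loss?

€52.05 thousand

Competitive equilibrium: 104.25 − 0.3Q = 57.4 + 0.68Q → Q* = 47.8061, P* = 89.9082.
At the floor P = 93, quantity demanded = (104.25 − 93)/0.3 = 37.5.
Sellers' marginal cost at Q' = 37.5: 57.4 + 0.68·37.5 = 82.9.
ΔQ = 47.8061 − 37.5 = 10.3061; wedge = 93 − 82.9 = 10.1.
DWL = ½ × 10.3061 × 10.1 = €52.05 thousand.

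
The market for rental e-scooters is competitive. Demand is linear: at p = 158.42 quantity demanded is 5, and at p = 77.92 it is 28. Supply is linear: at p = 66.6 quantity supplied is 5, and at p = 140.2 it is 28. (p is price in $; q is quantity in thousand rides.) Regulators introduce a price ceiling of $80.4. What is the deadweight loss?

$295.50 thousand

Demand slope = (77.92 − 158.42)/(28 − 5) = −3.5, so p = 175.92 − 3.5q.
Supply slope = (140.2 − 66.6)/(28 − 5) = 3.2, so p = 50.6 + 3.2q.
Competitive equilibrium: 175.92 − 3.5q = 50.6 + 3.2q → q* = 18.7045, p* = 110.4543.
At the ceiling p = 80.4, quantity supplied = (80.4 − 50.6)/3.2 = 9.3125.
Willingness to pay at q' = 9.3125: 175.92 − 3.5·9.3125 = 143.3263.
Δq = 18.7045 − 9.3125 = 9.392; wedge = 143.3263 − 80.4 = 62.9263.
DWL = ½ × 9.392 × 62.9263 = $295.50 thousand.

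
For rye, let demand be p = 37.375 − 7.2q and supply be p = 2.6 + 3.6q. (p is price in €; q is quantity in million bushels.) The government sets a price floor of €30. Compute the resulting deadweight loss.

€26.03 million

Competitive equilibrium: 37.375 − 7.2q = 2.6 + 3.6q → q* = 3.2199, p* = 14.1917.
At the floor p = 30, quantity demanded = (37.375 − 30)/7.2 = 1.0243.
Sellers' marginal cost at q' = 1.0243: 2.6 + 3.6·1.0243 = 6.2875.
Δq = 3.2199 − 1.0243 = 2.1956; wedge = 30 − 6.2875 = 23.7125.
Deadweight loss = ½ × 2.1956 × 23.7125 = €26.03 million.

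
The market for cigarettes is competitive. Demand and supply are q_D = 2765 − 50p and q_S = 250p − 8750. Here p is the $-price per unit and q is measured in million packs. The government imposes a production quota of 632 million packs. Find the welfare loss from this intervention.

$548.70 million

In inverse form: demand p = 55.3 − 0.02q, supply p = 35 + 0.004q.
Competitive equilibrium: 55.3 − 0.02q = 35 + 0.004q → q* = 845.8333, p* = 38.3833.
At q = 632: demand price = 55.3 − 0.02·632 = 42.66; supply price = 35 + 0.004·632 = 37.528.
Δq = 845.8333 − 632 = 213.8333; wedge = 42.66 − 37.528 = 5.132.
DWL = ½ × 213.8333 × 5.132 = $548.70 million.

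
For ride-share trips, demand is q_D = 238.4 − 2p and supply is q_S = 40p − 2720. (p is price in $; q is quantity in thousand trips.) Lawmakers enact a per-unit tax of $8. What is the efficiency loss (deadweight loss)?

$60.95 thousand

In inverse form: demand p = 119.2 − 0.5q, supply p = 68 + 0.025q.
Competitive equilibrium: 119.2 − 0.5q = 68 + 0.025q → q* = 97.5238, p* = 70.4381.
With the tax, the buyer price exceeds the seller price by 8: (119.2 − 0.5q) − (68 + 0.025q) = 8 → q' = 82.2857.
Δq = 97.5238 − 82.2857 = 15.2381; the wedge equals the tax, 8.
The triangle = ½ × 15.2381 × 8 = $60.95 thousand.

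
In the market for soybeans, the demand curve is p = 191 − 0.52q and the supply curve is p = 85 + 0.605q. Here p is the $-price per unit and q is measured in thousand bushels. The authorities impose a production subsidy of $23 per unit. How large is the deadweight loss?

Competitive equilibrium: 191 − 0.52q = 85 + 0.605q → q* = 94.2222, p* = 142.0044.
The subsidy lowers effective supply by 23: p = 62 + 0.605q.
New quantity: 191 − 0.52q = 62 + 0.605q → q' = 114.6667.
Overproduction Δq = 114.6667 − 94.2222 = 20.4445; wedge = subsidy = 23.
Welfare loss = ½ × 20.4445 × 23 = $235.11 thousand.

$235.11 thousand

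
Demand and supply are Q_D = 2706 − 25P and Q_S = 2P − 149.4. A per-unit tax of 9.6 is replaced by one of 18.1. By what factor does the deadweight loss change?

3.555

In inverse form: demand P = 108.24 − 0.04Q, supply P = 74.7 + 0.5Q.
Competitive equilibrium: 108.24 − 0.04Q = 74.7 + 0.5Q → Q* = 62.1111, P* = 105.7556.
For a per-unit tax t: ΔQ = t/0.54, so DWL = ½·t·(t/0.54) = t²/1.08.
At t = 9.6: DWL = 85.333. At t = 18.1: DWL = 303.343.
Ratio = (18.1/9.6)² = 3.555.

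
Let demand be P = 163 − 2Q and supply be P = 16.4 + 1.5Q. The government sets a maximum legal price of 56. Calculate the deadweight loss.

419.66

Competitive equilibrium: 163 − 2Q = 16.4 + 1.5Q → Q* = 41.8857, P* = 79.2286.
At the ceiling P = 56, quantity supplied = (56 − 16.4)/1.5 = 26.4.
Willingness to pay at Q' = 26.4: 163 − 2·26.4 = 110.2.
ΔQ = 41.8857 − 26.4 = 15.4857; wedge = 110.2 − 56 = 54.2.
Deadweight loss = ½ × 15.4857 × 54.2 = 419.66.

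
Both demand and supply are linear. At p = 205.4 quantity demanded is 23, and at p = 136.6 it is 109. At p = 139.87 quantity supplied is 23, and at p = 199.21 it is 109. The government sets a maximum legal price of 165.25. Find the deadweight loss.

Demand slope = (136.6 − 205.4)/(109 − 23) = −0.8, so p = 223.8 − 0.8q.
Supply slope = (199.21 − 139.87)/(109 − 23) = 0.69, so p = 124 + 0.69q.
Competitive equilibrium: 223.8 − 0.8q = 124 + 0.69q → q* = 66.9799, p* = 170.2161.
At the ceiling p = 165.25, quantity supplied = (165.25 − 124)/0.69 = 59.7826.
Willingness to pay at q' = 59.7826: 223.8 − 0.8·59.7826 = 175.9739.
Δq = 66.9799 − 59.7826 = 7.1973; wedge = 175.9739 − 165.25 = 10.7239.
Welfare loss = ½ × 7.1973 × 10.7239 = 38.59.

38.59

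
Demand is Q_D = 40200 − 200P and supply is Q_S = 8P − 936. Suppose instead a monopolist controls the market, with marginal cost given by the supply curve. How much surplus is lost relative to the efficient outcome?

37.23

In inverse form: demand P = 201 − 0.005Q, supply P = 117 + 0.125Q.
Competitive equilibrium: 201 − 0.005Q = 117 + 0.125Q → Q* = 646.1538, P* = 197.7692.
Marginal revenue: MR = 201 − 0.01Q. Set MR = MC: 201 − 0.01Q = 117 + 0.125Q → Q_m = 622.2222.
Price P_m = 201 − 0.005·622.2222 = 197.8889; MC(Q_m) = 117 + 0.125·622.2222 = 194.7778.
Competitive Q* = 646.1538, so ΔQ = 23.9316; wedge = 197.8889 − 194.7778 = 3.1111.
Welfare loss = ½ × 23.9316 × 3.1111 = 37.23.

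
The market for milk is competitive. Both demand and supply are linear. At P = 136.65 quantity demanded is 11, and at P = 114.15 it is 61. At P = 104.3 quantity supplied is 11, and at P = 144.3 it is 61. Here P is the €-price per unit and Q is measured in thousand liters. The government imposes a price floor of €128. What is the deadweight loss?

€27.70 thousand

Demand slope = (114.15 − 136.65)/(61 − 11) = −0.45, so P = 141.6 − 0.45Q.
Supply slope = (144.3 − 104.3)/(61 − 11) = 0.8, so P = 95.5 + 0.8Q.
Competitive equilibrium: 141.6 − 0.45Q = 95.5 + 0.8Q → Q* = 36.88, P* = 125.004.
At the floor P = 128, quantity demanded = (141.6 − 128)/0.45 = 30.2222.
Sellers' marginal cost at Q' = 30.2222: 95.5 + 0.8·30.2222 = 119.6778.
ΔQ = 36.88 − 30.2222 = 6.6578; wedge = 128 − 119.6778 = 8.3222.
The triangle = ½ × 6.6578 × 8.3222 = €27.70 thousand.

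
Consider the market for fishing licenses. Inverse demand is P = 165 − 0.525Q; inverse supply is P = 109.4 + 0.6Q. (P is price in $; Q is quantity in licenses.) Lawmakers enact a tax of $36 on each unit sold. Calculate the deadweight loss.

$576

Competitive equilibrium: 165 − 0.525Q = 109.4 + 0.6Q → Q* = 49.4222, P* = 139.0533.
With the tax, the buyer price exceeds the seller price by 36: (165 − 0.525Q) − (109.4 + 0.6Q) = 36 → Q' = 17.4222.
ΔQ = 49.4222 − 17.4222 = 32; the wedge equals the tax, 36.
The triangle = ½ × 32 × 36 = $576.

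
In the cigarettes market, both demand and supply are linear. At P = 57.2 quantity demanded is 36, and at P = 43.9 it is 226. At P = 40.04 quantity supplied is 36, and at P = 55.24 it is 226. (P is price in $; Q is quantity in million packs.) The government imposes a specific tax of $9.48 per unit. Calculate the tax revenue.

$826.656 million

Demand slope = (43.9 − 57.2)/(226 − 36) = −0.07, so P = 59.72 − 0.07Q.
Supply slope = (55.24 − 40.04)/(226 − 36) = 0.08, so P = 37.16 + 0.08Q.
Competitive equilibrium: 59.72 − 0.07Q = 37.16 + 0.08Q → Q* = 150.4, P* = 49.192.
With the tax, the buyer price exceeds the seller price by 9.48: (59.72 − 0.07Q) − (37.16 + 0.08Q) = 9.48 → Q' = 87.2.
Tax revenue = 9.48 × 87.2 = $826.656 million.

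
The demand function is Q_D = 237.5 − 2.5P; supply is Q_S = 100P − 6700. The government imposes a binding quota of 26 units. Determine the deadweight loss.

In inverse form: demand P = 95 − 0.4Q, supply P = 67 + 0.01Q.
Competitive equilibrium: 95 − 0.4Q = 67 + 0.01Q → Q* = 68.2927, P* = 67.6829.
At Q = 26: demand price = 95 − 0.4·26 = 84.6; supply price = 67 + 0.01·26 = 67.26.
ΔQ = 68.2927 − 26 = 42.2927; wedge = 84.6 − 67.26 = 17.34.
Deadweight loss = ½ × 42.2927 × 17.34 = 366.68.

366.68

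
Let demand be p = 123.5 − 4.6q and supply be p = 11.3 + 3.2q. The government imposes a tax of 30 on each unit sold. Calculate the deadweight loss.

57.69

Competitive equilibrium: 123.5 − 4.6q = 11.3 + 3.2q → q* = 14.3846, p* = 57.3308.
With the tax, the buyer price exceeds the seller price by 30: (123.5 − 4.6q) − (11.3 + 3.2q) = 30 → q' = 10.5385.
Δq = 14.3846 − 10.5385 = 3.8461; the wedge equals the tax, 30.
Deadweight loss = ½ × 3.8461 × 30 = 57.69.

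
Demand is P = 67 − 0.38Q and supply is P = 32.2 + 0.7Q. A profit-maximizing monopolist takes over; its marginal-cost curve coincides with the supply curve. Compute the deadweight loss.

37.98

Competitive equilibrium: 67 − 0.38Q = 32.2 + 0.7Q → Q* = 32.2222, P* = 54.7556.
Marginal revenue: MR = 67 − 0.76Q. Set MR = MC: 67 − 0.76Q = 32.2 + 0.7Q → Q_m = 23.8356.
Price P_m = 67 − 0.38·23.8356 = 57.9425; MC(Q_m) = 32.2 + 0.7·23.8356 = 48.8849.
Competitive Q* = 32.2222, so ΔQ = 8.3866; wedge = 57.9425 − 48.8849 = 9.0576.
DWL = ½ × 8.3866 × 9.0576 = 37.98.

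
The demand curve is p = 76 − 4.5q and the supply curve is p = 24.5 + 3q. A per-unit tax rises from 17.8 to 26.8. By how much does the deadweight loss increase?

26.76

Competitive equilibrium: 76 − 4.5q = 24.5 + 3q → q* = 6.8667, p* = 45.1.
For a per-unit tax t: Δq = t/7.5, so DWL = ½·t·(t/7.5) = t²/15.
At t = 17.8: DWL = 21.123. At t = 26.8: DWL = 47.883.
Increase = 47.883 − 21.123 = 26.76.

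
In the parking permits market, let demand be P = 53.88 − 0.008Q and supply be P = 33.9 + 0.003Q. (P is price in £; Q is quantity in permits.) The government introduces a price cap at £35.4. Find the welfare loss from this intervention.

Competitive equilibrium: 53.88 − 0.008Q = 33.9 + 0.003Q → Q* = 1816.3636, P* = 39.3491.
At the ceiling P = 35.4, quantity supplied = (35.4 − 33.9)/0.003 = 500.
Willingness to pay at Q' = 500: 53.88 − 0.008·500 = 49.88.
ΔQ = 1816.3636 − 500 = 1316.3636; wedge = 49.88 − 35.4 = 14.48.
The triangle = ½ × 1316.3636 × 14.48 = £9530.47.

£9530.47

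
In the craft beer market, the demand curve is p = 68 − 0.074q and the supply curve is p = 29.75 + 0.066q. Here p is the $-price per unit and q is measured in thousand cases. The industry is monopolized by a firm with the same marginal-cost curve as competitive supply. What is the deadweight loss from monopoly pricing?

$624.80 thousand

Competitive equilibrium: 68 − 0.074q = 29.75 + 0.066q → q* = 273.2143, p* = 47.7821.
Marginal revenue: MR = 68 − 0.148q. Set MR = MC: 68 − 0.148q = 29.75 + 0.066q → q_m = 178.7383.
Price p_m = 68 − 0.074·178.7383 = 54.7734; MC(q_m) = 29.75 + 0.066·178.7383 = 41.5467.
Competitive q* = 273.2143, so Δq = 94.476; wedge = 54.7734 − 41.5467 = 13.2267.
DWL = ½ × 94.476 × 13.2267 = $624.80 thousand.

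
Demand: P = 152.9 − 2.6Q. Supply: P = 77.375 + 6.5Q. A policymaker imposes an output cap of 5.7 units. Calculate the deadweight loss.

30.75

Competitive equilibrium: 152.9 − 2.6Q = 77.375 + 6.5Q → Q* = 8.2995, P* = 131.3214.
At Q = 5.7: demand price = 152.9 − 2.6·5.7 = 138.08; supply price = 77.375 + 6.5·5.7 = 114.425.
ΔQ = 8.2995 − 5.7 = 2.5995; wedge = 138.08 − 114.425 = 23.655.
Deadweight loss = ½ × 2.5995 × 23.655 = 30.75.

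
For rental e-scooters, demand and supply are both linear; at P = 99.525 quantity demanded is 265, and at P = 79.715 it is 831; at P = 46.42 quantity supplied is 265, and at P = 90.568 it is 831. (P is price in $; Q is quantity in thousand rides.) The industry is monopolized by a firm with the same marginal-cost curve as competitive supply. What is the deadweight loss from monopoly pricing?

Demand slope = (79.715 − 99.525)/(831 − 265) = −0.035, so P = 108.8 − 0.035Q.
Supply slope = (90.568 − 46.42)/(831 − 265) = 0.078, so P = 25.75 + 0.078Q.
Competitive equilibrium: 108.8 − 0.035Q = 25.75 + 0.078Q → Q* = 734.9558, P* = 83.0765.
Marginal revenue: MR = 108.8 − 0.07Q. Set MR = MC: 108.8 − 0.07Q = 25.75 + 0.078Q → Q_m = 561.1486.
Price P_m = 108.8 − 0.035·561.1486 = 89.1598; MC(Q_m) = 25.75 + 0.078·561.1486 = 69.5196.
Competitive Q* = 734.9558, so ΔQ = 173.8072; wedge = 89.1598 − 69.5196 = 19.6402.
Welfare loss = ½ × 173.8072 × 19.6402 = $1706.80 thousand.

$1706.80 thousand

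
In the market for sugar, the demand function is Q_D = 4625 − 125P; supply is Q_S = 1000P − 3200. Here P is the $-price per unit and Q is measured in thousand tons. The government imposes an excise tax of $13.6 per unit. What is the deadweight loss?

$10275.56 thousand

In inverse form: demand P = 37 − 0.008Q, supply P = 3.2 + 0.001Q.
Competitive equilibrium: 37 − 0.008Q = 3.2 + 0.001Q → Q* = 3755.5556, P* = 6.9556.
With the tax, the buyer price exceeds the seller price by 13.6: (37 − 0.008Q) − (3.2 + 0.001Q) = 13.6 → Q' = 2244.4444.
ΔQ = 3755.5556 − 2244.4444 = 1511.1112; the wedge equals the tax, 13.6.
Welfare loss = ½ × 1511.1112 × 13.6 = $10275.56 thousand.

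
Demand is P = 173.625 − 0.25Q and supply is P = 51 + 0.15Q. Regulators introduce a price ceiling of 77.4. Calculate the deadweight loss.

Competitive equilibrium: 173.625 − 0.25Q = 51 + 0.15Q → Q* = 306.5625, P* = 96.9844.
At the ceiling P = 77.4, quantity supplied = (77.4 − 51)/0.15 = 176.
Willingness to pay at Q' = 176: 173.625 − 0.25·176 = 129.625.
ΔQ = 306.5625 − 176 = 130.5625; wedge = 129.625 − 77.4 = 52.225.
The triangle = ½ × 130.5625 × 52.225 = 3409.31.

3409.31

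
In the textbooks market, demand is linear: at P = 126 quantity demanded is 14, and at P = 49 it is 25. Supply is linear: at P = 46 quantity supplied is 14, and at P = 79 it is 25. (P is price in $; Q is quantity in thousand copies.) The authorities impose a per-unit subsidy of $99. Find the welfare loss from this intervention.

$490.05 thousand

Demand slope = (49 − 126)/(25 − 14) = −7, so P = 224 − 7Q.
Supply slope = (79 − 46)/(25 − 14) = 3, so P = 4 + 3Q.
Competitive equilibrium: 224 − 7Q = 4 + 3Q → Q* = 22, P* = 70.
The subsidy lowers effective supply by 99: P = 3Q − 95.
New quantity: 224 − 7Q = 3Q − 95 → Q' = 31.9.
Overproduction ΔQ = 31.9 − 22 = 9.9; wedge = subsidy = 99.
DWL = ½ × 9.9 × 99 = $490.05 thousand.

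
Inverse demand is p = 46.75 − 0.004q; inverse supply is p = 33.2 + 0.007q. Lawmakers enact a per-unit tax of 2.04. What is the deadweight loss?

Competitive equilibrium: 46.75 − 0.004q = 33.2 + 0.007q → q* = 1231.8182, p* = 41.8227.
With the tax, the buyer price exceeds the seller price by 2.04: (46.75 − 0.004q) − (33.2 + 0.007q) = 2.04 → q' = 1046.3636.
Δq = 1231.8182 − 1046.3636 = 185.4546; the wedge equals the tax, 2.04.
Deadweight loss = ½ × 185.4546 × 2.04 = 189.16.

189.16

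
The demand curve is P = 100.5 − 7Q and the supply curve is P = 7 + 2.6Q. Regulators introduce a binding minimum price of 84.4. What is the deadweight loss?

265.67

Competitive equilibrium: 100.5 − 7Q = 7 + 2.6Q → Q* = 9.7396, P* = 32.3229.
At the floor P = 84.4, quantity demanded = (100.5 − 84.4)/7 = 2.3.
Sellers' marginal cost at Q' = 2.3: 7 + 2.6·2.3 = 12.98.
ΔQ = 9.7396 − 2.3 = 7.4396; wedge = 84.4 − 12.98 = 71.42.
The triangle = ½ × 7.4396 × 71.42 = 265.67.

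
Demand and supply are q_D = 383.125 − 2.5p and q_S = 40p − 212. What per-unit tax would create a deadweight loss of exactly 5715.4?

In inverse form: demand p = 153.25 − 0.4q, supply p = 5.3 + 0.025q.
Competitive equilibrium: 153.25 − 0.4q = 5.3 + 0.025q → q* = 348.1176, p* = 14.0029.
A tax t gives Δq = t/0.425 and wedge t, so DWL = t²/0.85.
t²/0.85 = 5715.4 → t² = 4858.09 → t = 69.7.

69.7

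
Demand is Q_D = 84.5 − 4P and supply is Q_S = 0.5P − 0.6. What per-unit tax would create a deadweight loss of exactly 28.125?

In inverse form: demand P = 21.125 − 0.25Q, supply P = 1.2 + 2Q.
Competitive equilibrium: 21.125 − 0.25Q = 1.2 + 2Q → Q* = 8.8556, P* = 18.9111.
A tax t gives ΔQ = t/2.25 and wedge t, so DWL = t²/4.5.
t²/4.5 = 28.125 → t² = 126.5625 → t = 11.25.

11.25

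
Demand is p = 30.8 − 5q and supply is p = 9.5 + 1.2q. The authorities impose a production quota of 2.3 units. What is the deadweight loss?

Competitive equilibrium: 30.8 − 5q = 9.5 + 1.2q → q* = 3.4355, p* = 13.6226.
At q = 2.3: demand price = 30.8 − 5·2.3 = 19.3; supply price = 9.5 + 1.2·2.3 = 12.26.
Δq = 3.4355 − 2.3 = 1.1355; wedge = 19.3 − 12.26 = 7.04.
Deadweight loss = ½ × 1.1355 × 7.04 = 4.

4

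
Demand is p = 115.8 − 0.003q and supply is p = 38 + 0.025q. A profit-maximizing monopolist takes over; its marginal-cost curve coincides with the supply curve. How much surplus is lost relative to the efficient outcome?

Competitive equilibrium: 115.8 − 0.003q = 38 + 0.025q → q* = 2778.5714, p* = 107.4643.
Marginal revenue: MR = 115.8 − 0.006q. Set MR = MC: 115.8 − 0.006q = 38 + 0.025q → q_m = 2509.6774.
Price p_m = 115.8 − 0.003·2509.6774 = 108.271; MC(q_m) = 38 + 0.025·2509.6774 = 100.7419.
Competitive q* = 2778.5714, so Δq = 268.894; wedge = 108.271 − 100.7419 = 7.5291.
DWL = ½ × 268.894 × 7.5291 = 1012.26.

1012.26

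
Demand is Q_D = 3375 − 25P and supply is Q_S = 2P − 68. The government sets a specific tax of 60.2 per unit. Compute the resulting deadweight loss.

3355.59

In inverse form: demand P = 135 − 0.04Q, supply P = 34 + 0.5Q.
Competitive equilibrium: 135 − 0.04Q = 34 + 0.5Q → Q* = 187.037, P* = 127.5185.
With the tax, the buyer price exceeds the seller price by 60.2: (135 − 0.04Q) − (34 + 0.5Q) = 60.2 → Q' = 75.5556.
ΔQ = 187.037 − 75.5556 = 111.4814; the wedge equals the tax, 60.2.
The triangle = ½ × 111.4814 × 60.2 = 3355.59.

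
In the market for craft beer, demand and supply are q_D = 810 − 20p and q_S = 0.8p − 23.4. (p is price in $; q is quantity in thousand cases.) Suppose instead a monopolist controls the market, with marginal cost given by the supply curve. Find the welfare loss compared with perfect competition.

In inverse form: demand p = 40.5 − 0.05q, supply p = 29.25 + 1.25q.
Competitive equilibrium: 40.5 − 0.05q = 29.25 + 1.25q → q* = 8.6538, p* = 40.0673.
Marginal revenue: MR = 40.5 − 0.1q. Set MR = MC: 40.5 − 0.1q = 29.25 + 1.25q → q_m = 8.3333.
Price p_m = 40.5 − 0.05·8.3333 = 40.0833; MC(q_m) = 29.25 + 1.25·8.3333 = 39.6666.
Competitive q* = 8.6538, so Δq = 0.3205; wedge = 40.0833 − 39.6666 = 0.4167.
DWL = ½ × 0.3205 × 0.4167 = $0.07 thousand.

$0.07 thousand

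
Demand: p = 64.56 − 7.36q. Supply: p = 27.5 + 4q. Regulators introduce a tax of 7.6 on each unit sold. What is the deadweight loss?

2.54

Competitive equilibrium: 64.56 − 7.36q = 27.5 + 4q → q* = 3.2623, p* = 40.5493.
With the tax, the buyer price exceeds the seller price by 7.6: (64.56 − 7.36q) − (27.5 + 4q) = 7.6 → q' = 2.5933.
Δq = 3.2623 − 2.5933 = 0.669; the wedge equals the tax, 7.6.
Deadweight loss = ½ × 0.669 × 7.6 = 2.54.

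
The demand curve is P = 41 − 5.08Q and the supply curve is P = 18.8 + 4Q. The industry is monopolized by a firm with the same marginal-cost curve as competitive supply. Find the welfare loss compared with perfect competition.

Competitive equilibrium: 41 − 5.08Q = 18.8 + 4Q → Q* = 2.4449, P* = 28.5797.
Marginal revenue: MR = 41 − 10.16Q. Set MR = MC: 41 − 10.16Q = 18.8 + 4Q → Q_m = 1.5678.
Price P_m = 41 − 5.08·1.5678 = 33.0356; MC(Q_m) = 18.8 + 4·1.5678 = 25.0712.
Competitive Q* = 2.4449, so ΔQ = 0.8771; wedge = 33.0356 − 25.0712 = 7.9644.
The triangle = ½ × 0.8771 × 7.9644 = 3.49.

3.49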